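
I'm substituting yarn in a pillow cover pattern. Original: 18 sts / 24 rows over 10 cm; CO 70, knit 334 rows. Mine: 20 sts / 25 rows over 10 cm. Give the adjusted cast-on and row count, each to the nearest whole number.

Stitches: 70 × 20/18 = 77.78 → 78.
Rows: 334 × 25/24 = 347.92 → 348.

Cast on 78 stitches; work 348 rows.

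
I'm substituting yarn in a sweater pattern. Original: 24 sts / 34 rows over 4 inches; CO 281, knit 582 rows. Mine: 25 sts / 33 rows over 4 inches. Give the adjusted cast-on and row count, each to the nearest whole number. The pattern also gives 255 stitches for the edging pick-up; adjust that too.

Stitches: 281 × 25/24 = 292.71 → 293.
Rows: 582 × 33/34 = 564.88 → 565.
edging pick-up: 255 × 25/24 = 265.62 → 266.

Cast on 293 stitches; work 565 rows; edging pick-up 266 stitches.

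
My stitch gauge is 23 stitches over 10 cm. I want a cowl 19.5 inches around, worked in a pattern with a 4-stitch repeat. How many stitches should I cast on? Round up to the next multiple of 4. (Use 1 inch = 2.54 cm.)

19.5 in = 19.5 × 2.54 = 49.53 cm.
23 / 10 = 2.3 sts/cm.
49.53 × 2.3 = 113.92 sts.
→ 116.

116 stitches.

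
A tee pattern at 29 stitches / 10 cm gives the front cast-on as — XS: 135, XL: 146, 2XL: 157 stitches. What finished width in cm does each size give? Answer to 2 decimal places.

29/10 = 2.9 sts per cm.
XS: 135 / 2.9 = 46.552 → 46.55 cm.
XL: 146 / 2.9 = 50.345 → 50.34 cm.
2XL: 157 / 2.9 = 54.138 → 54.14 cm.

XS 46.55 cm; XL 50.34 cm; 2XL 54.14 cm.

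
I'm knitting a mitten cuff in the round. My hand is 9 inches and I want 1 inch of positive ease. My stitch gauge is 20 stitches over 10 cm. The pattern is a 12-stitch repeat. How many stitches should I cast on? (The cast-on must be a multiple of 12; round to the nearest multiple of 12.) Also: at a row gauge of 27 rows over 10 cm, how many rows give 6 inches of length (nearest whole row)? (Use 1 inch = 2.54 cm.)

Cast on 48 stitches; work 41 rows.

Finished = 9 + 1 = 10 inches.
10 inches × 2.54 = 25.40 cm.
20/10 = 2 sts per cm; 25.40 × 2 = 50.80 sts.
Nearest multiple of 12 → 48.
6 inches = 15.24 cm; × 2.7 = 41.15 → 41 rows.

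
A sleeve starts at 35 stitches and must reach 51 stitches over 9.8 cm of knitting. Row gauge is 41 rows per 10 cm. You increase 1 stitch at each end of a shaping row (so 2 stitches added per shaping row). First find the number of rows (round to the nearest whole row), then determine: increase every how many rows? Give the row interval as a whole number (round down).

Rows = 9.8 × 4.1 = 40.2 → 40 rows.
Stitches to add: 16 → 8 shaping rows (at 2 st each).
40 / 8 = 5.00 → every 5 rows.

Increase every 5th row.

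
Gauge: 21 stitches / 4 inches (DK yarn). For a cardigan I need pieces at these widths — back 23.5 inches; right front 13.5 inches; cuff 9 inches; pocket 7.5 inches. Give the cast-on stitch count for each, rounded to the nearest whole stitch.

back 123; right front 71; cuff 47; pocket 39.

Rate = 21/4 = 5.25 sts per in.
back: 23.5 × 5.25 = 123.38 → 123.
right front: 13.5 × 5.25 = 70.88 → 71.
cuff: 9 × 5.25 = 47.25 → 47.
pocket: 7.5 × 5.25 = 39.38 → 39.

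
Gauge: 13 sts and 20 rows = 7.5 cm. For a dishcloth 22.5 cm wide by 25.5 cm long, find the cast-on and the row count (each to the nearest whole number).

Cast on 39 stitches and work 68 rows.

Stitch gauge = 13/7.5 = 1.733 sts/cm; 22.5 × 1.733 = 39.00 → 39 sts.
Row gauge = 20/7.5 = 2.667 rows/cm; 25.5 × 2.667 = 68.00 → 68 rows.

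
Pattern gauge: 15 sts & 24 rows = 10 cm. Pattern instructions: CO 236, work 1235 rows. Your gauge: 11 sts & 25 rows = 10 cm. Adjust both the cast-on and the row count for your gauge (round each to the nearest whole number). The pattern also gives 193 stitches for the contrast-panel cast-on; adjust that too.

Stitches: 236 × 11/15 = 173.07 → 173.
Rows: 1235 × 25/24 = 1286.46 → 1286.
contrast-panel cast-on: 193 × 11/15 = 141.53 → 142.

Cast on 173 stitches; work 1286 rows; contrast-panel cast-on 142 stitches.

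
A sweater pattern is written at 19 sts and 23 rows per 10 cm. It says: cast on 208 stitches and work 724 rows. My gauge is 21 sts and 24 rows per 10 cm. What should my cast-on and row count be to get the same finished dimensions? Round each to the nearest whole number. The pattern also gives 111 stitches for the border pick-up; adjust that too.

Stitches: 208 × 21/19 = 229.89 → 230.
Rows: 724 × 24/23 = 755.48 → 755.
border pick-up: 111 × 21/19 = 122.68 → 123.

Cast on 230 stitches; work 755 rows; border pick-up 123 stitches.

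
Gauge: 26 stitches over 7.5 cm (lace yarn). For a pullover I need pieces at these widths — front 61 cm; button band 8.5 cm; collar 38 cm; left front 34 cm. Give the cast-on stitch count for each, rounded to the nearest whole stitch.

Rate = 26/7.5 = 3.467 sts per cm.
front: 61 × 3.467 = 211.47 → 211.
button band: 8.5 × 3.467 = 29.47 → 29.
collar: 38 × 3.467 = 131.73 → 132.
left front: 34 × 3.467 = 117.87 → 118.

front 211; button band 29; collar 132; left front 118.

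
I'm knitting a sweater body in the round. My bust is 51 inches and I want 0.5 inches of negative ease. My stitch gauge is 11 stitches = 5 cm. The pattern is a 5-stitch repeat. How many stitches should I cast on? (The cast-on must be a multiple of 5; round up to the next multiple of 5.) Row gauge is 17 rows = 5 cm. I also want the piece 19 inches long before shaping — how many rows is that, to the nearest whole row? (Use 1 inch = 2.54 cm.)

Cast on 285 stitches; work 164 rows.

Finished = 51 − 0.5 = 50.5 inches.
50.5 inches × 2.54 = 128.27 cm.
11/5 = 2.2 sts per cm; 128.27 × 2.2 = 282.19 sts.
Next multiple of 5 → 285.
19 inches = 48.26 cm; × 3.4 = 164.08 → 164 rows.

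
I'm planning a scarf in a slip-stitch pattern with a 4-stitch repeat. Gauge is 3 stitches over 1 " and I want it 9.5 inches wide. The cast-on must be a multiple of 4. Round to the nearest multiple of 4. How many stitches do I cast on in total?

3 / 1 = 3 sts per inch.
9.5 × 3 = 28.50 sts.
Nearest multiple of 4: 28.

CO 28 sts.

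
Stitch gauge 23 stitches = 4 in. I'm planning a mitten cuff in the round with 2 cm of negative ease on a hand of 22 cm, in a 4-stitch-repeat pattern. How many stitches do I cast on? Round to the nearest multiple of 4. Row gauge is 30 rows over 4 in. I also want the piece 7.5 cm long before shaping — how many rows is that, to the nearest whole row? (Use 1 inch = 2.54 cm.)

Finished = 22 − 2 = 20 cm.
20 cm × 1/2.54 = 7.87 inches.
23/4 = 5.75 sts per in; 7.87 × 5.75 = 45.28 sts.
Nearest multiple of 4 → 44.
7.5 cm = 2.95 inches; × 7.5 = 22.15 → 22 rows.

Cast on 44 stitches; work 22 rows.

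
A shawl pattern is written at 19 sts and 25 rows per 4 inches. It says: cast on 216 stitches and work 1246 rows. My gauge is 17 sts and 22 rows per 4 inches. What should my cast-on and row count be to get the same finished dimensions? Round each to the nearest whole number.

Stitches: 216 × 17/19 = 193.26 → 193.
Rows: 1246 × 22/25 = 1096.48 → 1096.

Cast on 193 stitches; work 1096 rows.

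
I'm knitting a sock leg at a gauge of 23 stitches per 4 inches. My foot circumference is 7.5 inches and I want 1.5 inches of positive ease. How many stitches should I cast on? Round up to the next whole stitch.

Finished = 7.5 + 1.5 = 9 in.
23 / 4 = 5.75 sts per inch.
9.00 × 5.75 = 51.75 sts.
→ 52 sts.

52 stitches.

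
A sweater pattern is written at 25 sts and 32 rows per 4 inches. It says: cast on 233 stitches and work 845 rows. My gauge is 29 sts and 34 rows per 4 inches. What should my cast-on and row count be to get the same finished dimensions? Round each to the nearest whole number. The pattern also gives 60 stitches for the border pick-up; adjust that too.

Stitches: 233 × 29/25 = 270.28 → 270.
Rows: 845 × 34/32 = 897.81 → 898.
border pick-up: 60 × 29/25 = 69.60 → 70.

Cast on 270 stitches; work 898 rows; border pick-up 70 stitches.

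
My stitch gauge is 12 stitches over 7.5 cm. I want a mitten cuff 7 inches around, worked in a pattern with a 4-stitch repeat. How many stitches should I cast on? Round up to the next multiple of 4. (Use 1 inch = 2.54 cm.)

32 stitches.

7 in = 7 × 2.54 = 17.78 cm.
12 / 7.5 = 1.6 sts/cm.
17.78 × 1.6 = 28.45 sts.
→ 32.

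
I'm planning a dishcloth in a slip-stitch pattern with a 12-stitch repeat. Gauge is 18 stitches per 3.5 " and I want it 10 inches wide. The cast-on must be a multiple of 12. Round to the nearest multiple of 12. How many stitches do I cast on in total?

18 / 3.5 = 5.143 sts per inch.
10 × 5.143 = 51.43 sts.
Nearest multiple of 12: 48.

CO 48 sts.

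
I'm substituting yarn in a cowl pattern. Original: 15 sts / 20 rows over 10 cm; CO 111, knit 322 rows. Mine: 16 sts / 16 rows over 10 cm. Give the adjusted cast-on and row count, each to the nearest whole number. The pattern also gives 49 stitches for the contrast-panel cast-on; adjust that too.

Cast on 118 stitches; work 258 rows; contrast-panel cast-on 52 stitches.

Stitches: 111 × 16/15 = 118.40 → 118.
Rows: 322 × 16/20 = 257.60 → 258.
contrast-panel cast-on: 49 × 16/15 = 52.27 → 52.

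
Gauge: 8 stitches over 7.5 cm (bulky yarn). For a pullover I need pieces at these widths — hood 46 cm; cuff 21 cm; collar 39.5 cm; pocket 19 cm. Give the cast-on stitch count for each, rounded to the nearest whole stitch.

Rate = 8/7.5 = 1.067 sts per cm.
hood: 46 × 1.067 = 49.07 → 49.
cuff: 21 × 1.067 = 22.40 → 22.
collar: 39.5 × 1.067 = 42.13 → 42.
pocket: 19 × 1.067 = 20.27 → 20.

hood 49; cuff 22; collar 42; pocket 20.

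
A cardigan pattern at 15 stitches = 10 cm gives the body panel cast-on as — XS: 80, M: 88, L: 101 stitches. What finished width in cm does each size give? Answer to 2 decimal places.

XS 53.33 cm; M 58.67 cm; L 67.33 cm.

15/10 = 1.5 sts per cm.
XS: 80 / 1.5 = 53.333 → 53.33 cm.
M: 88 / 1.5 = 58.667 → 58.67 cm.
L: 101 / 1.5 = 67.333 → 67.33 cm.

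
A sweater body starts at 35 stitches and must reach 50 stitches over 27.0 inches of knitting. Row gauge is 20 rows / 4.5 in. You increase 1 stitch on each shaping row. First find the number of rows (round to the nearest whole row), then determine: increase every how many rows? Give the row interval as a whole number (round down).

Increase every 8th row.

Rows = 27.0 × 4.444 = 120.0 → 120 rows.
Stitches to add: 15 → 15 shaping rows (at 1 st each).
120 / 15 = 8.00 → every 8 rows.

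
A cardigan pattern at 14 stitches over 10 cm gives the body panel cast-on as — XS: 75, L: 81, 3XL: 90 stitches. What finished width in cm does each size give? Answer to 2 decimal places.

14/10 = 1.4 sts per cm.
XS: 75 / 1.4 = 53.571 → 53.57 cm.
L: 81 / 1.4 = 57.857 → 57.86 cm.
3XL: 90 / 1.4 = 64.286 → 64.29 cm.

XS 53.57 cm; L 57.86 cm; 3XL 64.29 cm.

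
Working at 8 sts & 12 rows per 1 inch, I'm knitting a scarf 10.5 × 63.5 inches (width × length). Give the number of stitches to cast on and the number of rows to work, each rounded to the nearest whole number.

Cast on 84 stitches and work 762 rows.

Stitch gauge = 8/1 = 8 sts/in; 10.5 × 8 = 84.00 → 84 sts.
Row gauge = 12/1 = 12 rows/in; 63.5 × 12 = 762.00 → 762 rows.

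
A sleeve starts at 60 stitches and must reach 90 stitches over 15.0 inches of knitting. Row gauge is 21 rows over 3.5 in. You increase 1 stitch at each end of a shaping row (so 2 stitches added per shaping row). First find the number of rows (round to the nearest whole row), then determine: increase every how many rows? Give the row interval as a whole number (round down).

Rows = 15.0 × 6 = 90.0 → 90 rows.
Stitches to add: 30 → 15 shaping rows (at 2 st each).
90 / 15 = 6.00 → every 6 rows.

Increase every 6th row.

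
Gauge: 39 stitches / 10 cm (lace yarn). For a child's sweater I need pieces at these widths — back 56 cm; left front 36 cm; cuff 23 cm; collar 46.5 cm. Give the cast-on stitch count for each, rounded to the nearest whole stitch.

back 218; left front 140; cuff 90; collar 181.

Rate = 39/10 = 3.9 sts per cm.
back: 56 × 3.9 = 218.40 → 218.
left front: 36 × 3.9 = 140.40 → 140.
cuff: 23 × 3.9 = 89.70 → 90.
collar: 46.5 × 3.9 = 181.35 → 181.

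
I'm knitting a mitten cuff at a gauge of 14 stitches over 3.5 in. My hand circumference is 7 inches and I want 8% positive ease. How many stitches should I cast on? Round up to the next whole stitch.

Finished = 7 × 1.08 = 7.56 in.
14 / 3.5 = 4 sts per inch.
7.56 × 4 = 30.24 sts.
→ 31 sts.

Cast on 31 stitches.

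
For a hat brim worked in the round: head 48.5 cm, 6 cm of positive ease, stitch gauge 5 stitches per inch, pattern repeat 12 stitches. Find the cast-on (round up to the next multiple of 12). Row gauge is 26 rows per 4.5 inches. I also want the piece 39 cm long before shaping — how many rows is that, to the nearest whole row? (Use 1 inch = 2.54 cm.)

Finished = 48.5 + 6 = 54.5 cm.
54.5 cm × 1/2.54 = 21.46 inches.
5/1 = 5 sts per in; 21.46 × 5 = 107.28 sts.
Next multiple of 12 → 108.
39 cm = 15.35 inches; × 5.778 = 88.71 → 89 rows.

Cast on 108 stitches; work 89 rows.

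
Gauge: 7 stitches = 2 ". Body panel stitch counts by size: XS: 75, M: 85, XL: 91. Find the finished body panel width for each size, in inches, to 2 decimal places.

7/2 = 3.5 sts per in.
XS: 75 / 3.5 = 21.429 → 21.43 in.
M: 85 / 3.5 = 24.286 → 24.29 in.
XL: 91 / 3.5 = 26.000 → 26.00 in.

XS 21.43 inches; M 24.29 inches; XL 26.00 inches.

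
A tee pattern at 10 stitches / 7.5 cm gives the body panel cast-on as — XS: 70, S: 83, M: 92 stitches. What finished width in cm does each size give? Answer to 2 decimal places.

XS 52.50 cm; S 62.25 cm; M 69.00 cm.

10/7.5 = 1.333 sts per cm.
XS: 70 / 1.333 = 52.500 → 52.50 cm.
S: 83 / 1.333 = 62.250 → 62.25 cm.
M: 92 / 1.333 = 69.000 → 69.00 cm.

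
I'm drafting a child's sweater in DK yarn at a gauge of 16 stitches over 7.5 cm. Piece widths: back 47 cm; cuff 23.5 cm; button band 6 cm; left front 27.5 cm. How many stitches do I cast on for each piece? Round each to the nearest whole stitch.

Rate = 16/7.5 = 2.133 sts per cm.
back: 47 × 2.133 = 100.27 → 100.
cuff: 23.5 × 2.133 = 50.13 → 50.
button band: 6 × 2.133 = 12.80 → 13.
left front: 27.5 × 2.133 = 58.67 → 59.

back 100; cuff 50; button band 13; left front 59.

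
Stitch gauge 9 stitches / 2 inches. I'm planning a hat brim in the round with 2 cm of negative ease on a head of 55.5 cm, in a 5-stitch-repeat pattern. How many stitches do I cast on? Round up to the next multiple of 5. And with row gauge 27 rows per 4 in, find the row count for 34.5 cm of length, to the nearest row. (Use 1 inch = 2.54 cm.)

Finished = 55.5 − 2 = 53.5 cm.
53.5 cm × 1/2.54 = 21.06 inches.
9/2 = 4.5 sts per in; 21.06 × 4.5 = 94.78 sts.
Next multiple of 5 → 95.
34.5 cm = 13.58 inches; × 6.75 = 91.68 → 92 rows.

Cast on 95 stitches; work 92 rows.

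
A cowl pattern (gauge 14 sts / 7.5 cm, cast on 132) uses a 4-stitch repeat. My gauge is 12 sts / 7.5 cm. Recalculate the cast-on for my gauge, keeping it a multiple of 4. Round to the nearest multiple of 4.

112 stitches.

132 × 12 / 14 = 113.14.
Nearest multiple of 4: 112.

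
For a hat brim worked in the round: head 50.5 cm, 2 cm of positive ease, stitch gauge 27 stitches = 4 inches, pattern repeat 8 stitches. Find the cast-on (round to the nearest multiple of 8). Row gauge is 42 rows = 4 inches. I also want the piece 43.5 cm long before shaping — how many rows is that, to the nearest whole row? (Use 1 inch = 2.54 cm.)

Finished = 50.5 + 2 = 52.5 cm.
52.5 cm × 1/2.54 = 20.67 inches.
27/4 = 6.75 sts per in; 20.67 × 6.75 = 139.52 sts.
Nearest multiple of 8 → 136.
43.5 cm = 17.13 inches; × 10.5 = 179.82 → 180 rows.

Cast on 136 stitches; work 180 rows.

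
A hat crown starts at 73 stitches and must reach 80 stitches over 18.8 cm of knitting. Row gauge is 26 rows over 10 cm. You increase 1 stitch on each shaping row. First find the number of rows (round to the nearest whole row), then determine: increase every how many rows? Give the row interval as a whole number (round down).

Increase every 7th row.

Rows = 18.8 × 2.6 = 48.9 → 49 rows.
Stitches to add: 7 → 7 shaping rows (at 1 st each).
49 / 7 = 7.00 → every 7 rows.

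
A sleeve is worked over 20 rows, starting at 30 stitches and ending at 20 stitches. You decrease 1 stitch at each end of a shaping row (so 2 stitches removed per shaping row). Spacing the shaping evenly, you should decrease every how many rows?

Decrease every 4th row.

Stitches to remove: |20 − 30| = 10.
Shaping rows needed: 10 / 2 = 5.
20 rows / 5 = every 4 rows.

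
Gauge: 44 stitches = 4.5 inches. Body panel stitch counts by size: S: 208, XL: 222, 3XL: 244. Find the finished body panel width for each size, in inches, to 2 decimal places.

44/4.5 = 9.778 sts per in.
S: 208 / 9.778 = 21.273 → 21.27 in.
XL: 222 / 9.778 = 22.705 → 22.70 in.
3XL: 244 / 9.778 = 24.955 → 24.95 in.

S 21.27 inches; XL 22.70 inches; 3XL 24.95 inches.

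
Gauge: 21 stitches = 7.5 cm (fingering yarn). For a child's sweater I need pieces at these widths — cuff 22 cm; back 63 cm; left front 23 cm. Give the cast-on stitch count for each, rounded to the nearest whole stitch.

Rate = 21/7.5 = 2.8 sts per cm.
cuff: 22 × 2.8 = 61.60 → 62.
back: 63 × 2.8 = 176.40 → 176.
left front: 23 × 2.8 = 64.40 → 64.

cuff 62; back 176; left front 64.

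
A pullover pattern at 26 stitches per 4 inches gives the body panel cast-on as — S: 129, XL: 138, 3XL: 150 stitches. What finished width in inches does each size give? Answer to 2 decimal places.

S 19.85 inches; XL 21.23 inches; 3XL 23.08 inches.

26/4 = 6.5 sts per in.
S: 129 / 6.5 = 19.846 → 19.85 in.
XL: 138 / 6.5 = 21.231 → 21.23 in.
3XL: 150 / 6.5 = 23.077 → 23.08 in.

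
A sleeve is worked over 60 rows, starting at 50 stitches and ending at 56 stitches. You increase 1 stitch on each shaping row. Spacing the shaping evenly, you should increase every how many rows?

Stitches to add: |56 − 50| = 6.
Shaping rows needed: 6 / 1 = 6.
60 rows / 6 = every 10 rows.

Increase every 10th row.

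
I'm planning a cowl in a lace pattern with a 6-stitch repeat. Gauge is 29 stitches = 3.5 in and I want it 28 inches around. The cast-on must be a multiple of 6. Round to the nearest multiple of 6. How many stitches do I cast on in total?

29 / 3.5 = 8.286 sts per inch.
28 × 8.286 = 232.00 sts.
Nearest multiple of 6: 234.

234 stitches.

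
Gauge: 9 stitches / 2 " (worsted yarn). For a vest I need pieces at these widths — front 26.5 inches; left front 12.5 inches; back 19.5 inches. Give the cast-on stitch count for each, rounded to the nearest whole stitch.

front 119; left front 56; back 88.

Rate = 9/2 = 4.5 sts per in.
front: 26.5 × 4.5 = 119.25 → 119.
left front: 12.5 × 4.5 = 56.25 → 56.
back: 19.5 × 4.5 = 87.75 → 88.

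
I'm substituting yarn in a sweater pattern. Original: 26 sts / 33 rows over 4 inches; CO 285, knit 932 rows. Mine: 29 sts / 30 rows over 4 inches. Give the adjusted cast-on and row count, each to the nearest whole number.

Cast on 318 stitches; work 847 rows.

Stitches: 285 × 29/26 = 317.88 → 318.
Rows: 932 × 30/33 = 847.27 → 847.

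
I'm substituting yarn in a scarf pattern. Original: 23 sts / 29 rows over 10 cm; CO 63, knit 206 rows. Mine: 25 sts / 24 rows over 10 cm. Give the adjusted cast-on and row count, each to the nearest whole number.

Cast on 68 stitches; work 170 rows.

Stitches: 63 × 25/23 = 68.48 → 68.
Rows: 206 × 24/29 = 170.48 → 170.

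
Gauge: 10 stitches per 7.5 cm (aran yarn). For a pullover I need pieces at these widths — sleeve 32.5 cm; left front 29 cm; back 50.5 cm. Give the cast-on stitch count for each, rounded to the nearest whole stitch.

Rate = 10/7.5 = 1.333 sts per cm.
sleeve: 32.5 × 1.333 = 43.33 → 43.
left front: 29 × 1.333 = 38.67 → 39.
back: 50.5 × 1.333 = 67.33 → 67.

sleeve 43; left front 39; back 67.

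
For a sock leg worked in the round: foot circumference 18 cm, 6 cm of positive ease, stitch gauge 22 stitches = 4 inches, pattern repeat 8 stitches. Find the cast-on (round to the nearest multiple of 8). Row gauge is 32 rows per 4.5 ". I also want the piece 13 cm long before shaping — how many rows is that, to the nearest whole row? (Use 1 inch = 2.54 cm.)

Cast on 48 stitches; work 36 rows.

Finished = 18 + 6 = 24 cm.
24 cm × 1/2.54 = 9.45 inches.
22/4 = 5.5 sts per in; 9.45 × 5.5 = 51.97 sts.
Nearest multiple of 8 → 48.
13 cm = 5.12 inches; × 7.111 = 36.40 → 36 rows.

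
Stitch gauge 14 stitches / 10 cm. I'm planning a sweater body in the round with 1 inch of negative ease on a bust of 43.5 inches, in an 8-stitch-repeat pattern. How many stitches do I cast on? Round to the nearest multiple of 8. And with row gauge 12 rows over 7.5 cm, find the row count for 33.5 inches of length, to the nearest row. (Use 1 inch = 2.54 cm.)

Cast on 152 stitches; work 136 rows.

Finished = 43.5 − 1 = 42.5 inches.
42.5 inches × 2.54 = 107.95 cm.
14/10 = 1.4 sts per cm; 107.95 × 1.4 = 151.13 sts.
Nearest multiple of 8 → 152.
33.5 inches = 85.09 cm; × 1.6 = 136.14 → 136 rows.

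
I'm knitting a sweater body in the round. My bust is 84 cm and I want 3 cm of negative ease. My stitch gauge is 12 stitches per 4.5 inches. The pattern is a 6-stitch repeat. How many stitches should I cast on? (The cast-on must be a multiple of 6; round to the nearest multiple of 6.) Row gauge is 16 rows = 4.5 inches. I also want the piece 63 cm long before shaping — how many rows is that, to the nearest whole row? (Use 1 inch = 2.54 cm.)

Cast on 84 stitches; work 88 rows.

Finished = 84 − 3 = 81 cm.
81 cm × 1/2.54 = 31.89 inches.
12/4.5 = 2.667 sts per in; 31.89 × 2.667 = 85.04 sts.
Nearest multiple of 6 → 84.
63 cm = 24.80 inches; × 3.556 = 88.19 → 88 rows.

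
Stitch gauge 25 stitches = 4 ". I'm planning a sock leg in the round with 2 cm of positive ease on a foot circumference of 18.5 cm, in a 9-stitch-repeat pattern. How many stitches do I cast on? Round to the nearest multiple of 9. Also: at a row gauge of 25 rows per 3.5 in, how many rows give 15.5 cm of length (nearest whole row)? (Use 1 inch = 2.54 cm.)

Cast on 54 stitches; work 44 rows.

Finished = 18.5 + 2 = 20.5 cm.
20.5 cm × 1/2.54 = 8.07 inches.
25/4 = 6.25 sts per in; 8.07 × 6.25 = 50.44 sts.
Nearest multiple of 9 → 54.
15.5 cm = 6.10 inches; × 7.143 = 43.59 → 44 rows.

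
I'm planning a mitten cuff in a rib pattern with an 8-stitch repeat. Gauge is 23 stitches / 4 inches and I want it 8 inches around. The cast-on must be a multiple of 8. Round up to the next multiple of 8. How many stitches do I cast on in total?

23 / 4 = 5.75 sts per inch.
8 × 5.75 = 46.00 sts.
Next multiple of 8: 48.

48 stitches.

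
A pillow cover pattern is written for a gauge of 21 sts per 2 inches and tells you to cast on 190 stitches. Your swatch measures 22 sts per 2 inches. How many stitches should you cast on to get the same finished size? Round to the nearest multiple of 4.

Scale factor = 22 / 21 = 1.048.
190 × 22 / 21 = 199.05 sts.
→ 200 sts.

Cast on 200 stitches.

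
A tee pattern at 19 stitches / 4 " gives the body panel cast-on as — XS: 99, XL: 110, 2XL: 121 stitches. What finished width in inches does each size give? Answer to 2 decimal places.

XS 20.84 inches; XL 23.16 inches; 2XL 25.47 inches.

19/4 = 4.75 sts per in.
XS: 99 / 4.75 = 20.842 → 20.84 in.
XL: 110 / 4.75 = 23.158 → 23.16 in.
2XL: 121 / 4.75 = 25.474 → 25.47 in.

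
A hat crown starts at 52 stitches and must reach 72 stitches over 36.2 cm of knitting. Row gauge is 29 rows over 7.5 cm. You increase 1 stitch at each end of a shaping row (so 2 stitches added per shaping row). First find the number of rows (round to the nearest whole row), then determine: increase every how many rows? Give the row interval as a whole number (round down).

Increase every 14th row.

Rows = 36.2 × 3.867 = 140.0 → 140 rows.
Stitches to add: 20 → 10 shaping rows (at 2 st each).
140 / 10 = 14.00 → every 14 rows.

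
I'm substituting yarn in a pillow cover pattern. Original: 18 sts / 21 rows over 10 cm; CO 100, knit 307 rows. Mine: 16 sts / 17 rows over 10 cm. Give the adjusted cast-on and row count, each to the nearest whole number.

Stitches: 100 × 16/18 = 88.89 → 89.
Rows: 307 × 17/21 = 248.52 → 249.

Cast on 89 stitches; work 249 rows.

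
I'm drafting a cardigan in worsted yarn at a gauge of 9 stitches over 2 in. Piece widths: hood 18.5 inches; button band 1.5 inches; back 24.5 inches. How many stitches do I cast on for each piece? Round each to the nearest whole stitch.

hood 83; button band 7; back 110.

Rate = 9/2 = 4.5 sts per in.
hood: 18.5 × 4.5 = 83.25 → 83.
button band: 1.5 × 4.5 = 6.75 → 7.
back: 24.5 × 4.5 = 110.25 → 110.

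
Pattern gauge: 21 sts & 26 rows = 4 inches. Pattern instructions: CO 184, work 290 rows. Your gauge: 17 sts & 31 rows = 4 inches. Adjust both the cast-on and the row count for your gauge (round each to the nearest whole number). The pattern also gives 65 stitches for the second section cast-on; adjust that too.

Cast on 149 stitches; work 346 rows; second section cast-on 53 stitches.

Stitches: 184 × 17/21 = 148.95 → 149.
Rows: 290 × 31/26 = 345.77 → 346.
second section cast-on: 65 × 17/21 = 52.62 → 53.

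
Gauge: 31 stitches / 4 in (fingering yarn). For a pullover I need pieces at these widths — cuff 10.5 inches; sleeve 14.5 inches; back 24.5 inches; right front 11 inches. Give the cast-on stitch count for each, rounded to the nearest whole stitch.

cuff 81; sleeve 112; back 190; right front 85.

Rate = 31/4 = 7.75 sts per in.
cuff: 10.5 × 7.75 = 81.38 → 81.
sleeve: 14.5 × 7.75 = 112.38 → 112.
back: 24.5 × 7.75 = 189.88 → 190.
right front: 11 × 7.75 = 85.25 → 85.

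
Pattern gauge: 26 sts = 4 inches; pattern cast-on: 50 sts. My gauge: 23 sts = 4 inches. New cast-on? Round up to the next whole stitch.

Scale factor = 23 / 26 = 0.885.
50 × 23 / 26 = 44.23 sts.
→ 45 sts.

Cast on 45 stitches.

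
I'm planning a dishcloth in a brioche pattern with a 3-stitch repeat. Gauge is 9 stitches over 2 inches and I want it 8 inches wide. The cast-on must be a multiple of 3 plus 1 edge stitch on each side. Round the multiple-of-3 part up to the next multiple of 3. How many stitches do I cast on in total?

9 / 2 = 4.5 sts per inch.
8 × 4.5 = 36.00 sts.
Less 2 edge sts → 34.00 for the repeat.
Next multiple of 3: 36.
Add back 2 edge sts → 38.

CO 38 sts.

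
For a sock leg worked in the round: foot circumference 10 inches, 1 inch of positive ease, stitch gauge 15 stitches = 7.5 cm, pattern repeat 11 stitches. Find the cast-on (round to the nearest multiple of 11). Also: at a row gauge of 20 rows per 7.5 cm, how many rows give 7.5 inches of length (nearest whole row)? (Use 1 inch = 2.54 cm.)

Finished = 10 + 1 = 11 inches.
11 inches × 2.54 = 27.94 cm.
15/7.5 = 2 sts per cm; 27.94 × 2 = 55.88 sts.
Nearest multiple of 11 → 55.
7.5 inches = 19.05 cm; × 2.667 = 50.80 → 51 rows.

Cast on 55 stitches; work 51 rows.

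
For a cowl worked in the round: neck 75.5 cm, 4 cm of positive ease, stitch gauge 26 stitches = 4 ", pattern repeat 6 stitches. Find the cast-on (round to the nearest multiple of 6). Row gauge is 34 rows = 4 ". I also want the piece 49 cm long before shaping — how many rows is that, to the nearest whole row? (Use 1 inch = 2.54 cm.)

Finished = 75.5 + 4 = 79.5 cm.
79.5 cm × 1/2.54 = 31.30 inches.
26/4 = 6.5 sts per in; 31.30 × 6.5 = 203.44 sts.
Nearest multiple of 6 → 204.
49 cm = 19.29 inches; × 8.5 = 163.98 → 164 rows.

Cast on 204 stitches; work 164 rows.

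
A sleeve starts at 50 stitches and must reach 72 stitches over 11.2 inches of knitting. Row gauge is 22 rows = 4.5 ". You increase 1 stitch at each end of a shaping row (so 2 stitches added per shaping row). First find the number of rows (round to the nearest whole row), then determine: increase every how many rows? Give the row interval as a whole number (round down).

Rows = 11.2 × 4.889 = 54.8 → 55 rows.
Stitches to add: 22 → 11 shaping rows (at 2 st each).
55 / 11 = 5.00 → every 5 rows.

Increase every 5th row.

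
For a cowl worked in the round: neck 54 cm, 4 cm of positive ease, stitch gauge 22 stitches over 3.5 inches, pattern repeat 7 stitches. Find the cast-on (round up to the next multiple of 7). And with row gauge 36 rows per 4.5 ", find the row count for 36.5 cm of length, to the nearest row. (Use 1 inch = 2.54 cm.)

Finished = 54 + 4 = 58 cm.
58 cm × 1/2.54 = 22.83 inches.
22/3.5 = 6.286 sts per in; 22.83 × 6.286 = 143.53 sts.
Next multiple of 7 → 147.
36.5 cm = 14.37 inches; × 8 = 114.96 → 115 rows.

Cast on 147 stitches; work 115 rows.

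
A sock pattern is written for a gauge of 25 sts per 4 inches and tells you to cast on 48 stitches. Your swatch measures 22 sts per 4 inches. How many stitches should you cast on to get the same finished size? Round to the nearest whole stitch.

42 stitches.

Scale factor = 22 / 25 = 0.880.
48 × 22 / 25 = 42.24 sts.
→ 42 sts.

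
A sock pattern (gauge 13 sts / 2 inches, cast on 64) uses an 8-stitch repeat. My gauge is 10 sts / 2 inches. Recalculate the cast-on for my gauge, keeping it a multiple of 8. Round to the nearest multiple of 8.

64 × 10 / 13 = 49.23.
Nearest multiple of 8: 48.

48 stitches.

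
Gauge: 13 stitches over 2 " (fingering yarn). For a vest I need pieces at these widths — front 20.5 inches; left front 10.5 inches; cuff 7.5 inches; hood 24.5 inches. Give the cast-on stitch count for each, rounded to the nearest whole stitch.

front 133; left front 68; cuff 49; hood 159.

Rate = 13/2 = 6.5 sts per in.
front: 20.5 × 6.5 = 133.25 → 133.
left front: 10.5 × 6.5 = 68.25 → 68.
cuff: 7.5 × 6.5 = 48.75 → 49.
hood: 24.5 × 6.5 = 159.25 → 159.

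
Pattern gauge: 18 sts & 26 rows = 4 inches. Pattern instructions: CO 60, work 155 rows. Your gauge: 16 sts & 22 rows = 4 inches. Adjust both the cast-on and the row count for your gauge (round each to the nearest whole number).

Cast on 53 stitches; work 131 rows.

Stitches: 60 × 16/18 = 53.33 → 53.
Rows: 155 × 22/26 = 131.15 → 131.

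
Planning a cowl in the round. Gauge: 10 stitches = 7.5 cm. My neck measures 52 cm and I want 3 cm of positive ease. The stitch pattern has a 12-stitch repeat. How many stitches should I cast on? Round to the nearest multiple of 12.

Cast on 72 stitches.

Finished = 52 + 3 = 55 cm.
10 / 7.5 = 1.333 sts/cm.
55 × 1.333 = 73.33 sts.
Nearest multiple of 12: 72.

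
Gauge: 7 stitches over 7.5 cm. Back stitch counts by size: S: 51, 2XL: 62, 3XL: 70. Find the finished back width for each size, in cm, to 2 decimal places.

7/7.5 = 0.933 sts per cm.
S: 51 / 0.933 = 54.643 → 54.64 cm.
2XL: 62 / 0.933 = 66.429 → 66.43 cm.
3XL: 70 / 0.933 = 75.000 → 75.00 cm.

S 54.64 cm; 2XL 66.43 cm; 3XL 75.00 cm.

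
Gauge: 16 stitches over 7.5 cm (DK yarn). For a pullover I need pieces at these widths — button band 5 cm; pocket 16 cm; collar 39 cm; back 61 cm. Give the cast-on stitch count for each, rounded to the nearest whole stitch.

Rate = 16/7.5 = 2.133 sts per cm.
button band: 5 × 2.133 = 10.67 → 11.
pocket: 16 × 2.133 = 34.13 → 34.
collar: 39 × 2.133 = 83.20 → 83.
back: 61 × 2.133 = 130.13 → 130.

button band 11; pocket 34; collar 83; back 130.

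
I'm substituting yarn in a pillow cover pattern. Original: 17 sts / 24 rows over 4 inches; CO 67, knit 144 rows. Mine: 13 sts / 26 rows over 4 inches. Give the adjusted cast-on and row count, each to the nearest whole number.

Cast on 51 stitches; work 156 rows.

Stitches: 67 × 13/17 = 51.24 → 51.
Rows: 144 × 26/24 = 156.00 → 156.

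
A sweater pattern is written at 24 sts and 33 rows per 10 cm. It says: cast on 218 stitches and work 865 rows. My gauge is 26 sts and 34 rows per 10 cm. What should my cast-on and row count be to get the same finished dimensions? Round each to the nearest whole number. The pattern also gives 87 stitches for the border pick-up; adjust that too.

Stitches: 218 × 26/24 = 236.17 → 236.
Rows: 865 × 34/33 = 891.21 → 891.
border pick-up: 87 × 26/24 = 94.25 → 94.

Cast on 236 stitches; work 891 rows; border pick-up 94 stitches.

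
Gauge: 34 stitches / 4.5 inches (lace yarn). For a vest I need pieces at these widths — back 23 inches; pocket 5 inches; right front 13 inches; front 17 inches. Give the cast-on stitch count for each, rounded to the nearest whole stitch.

back 174; pocket 38; right front 98; front 128.

Rate = 34/4.5 = 7.556 sts per in.
back: 23 × 7.556 = 173.78 → 174.
pocket: 5 × 7.556 = 37.78 → 38.
right front: 13 × 7.556 = 98.22 → 98.
front: 17 × 7.556 = 128.44 → 128.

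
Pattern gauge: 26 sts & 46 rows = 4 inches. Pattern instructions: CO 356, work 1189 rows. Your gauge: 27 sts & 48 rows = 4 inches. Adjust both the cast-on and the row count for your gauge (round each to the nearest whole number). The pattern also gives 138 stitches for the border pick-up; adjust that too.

Stitches: 356 × 27/26 = 369.69 → 370.
Rows: 1189 × 48/46 = 1240.70 → 1241.
border pick-up: 138 × 27/26 = 143.31 → 143.

Cast on 370 stitches; work 1241 rows; border pick-up 143 stitches.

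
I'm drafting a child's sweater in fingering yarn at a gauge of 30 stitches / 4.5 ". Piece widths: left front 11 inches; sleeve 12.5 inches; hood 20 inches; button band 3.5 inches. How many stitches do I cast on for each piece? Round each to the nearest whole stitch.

left front 73; sleeve 83; hood 133; button band 23.

Rate = 30/4.5 = 6.667 sts per in.
left front: 11 × 6.667 = 73.33 → 73.
sleeve: 12.5 × 6.667 = 83.33 → 83.
hood: 20 × 6.667 = 133.33 → 133.
button band: 3.5 × 6.667 = 23.33 → 23.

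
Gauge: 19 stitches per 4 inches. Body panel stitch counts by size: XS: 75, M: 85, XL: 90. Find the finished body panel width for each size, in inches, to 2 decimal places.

19/4 = 4.75 sts per in.
XS: 75 / 4.75 = 15.789 → 15.79 in.
M: 85 / 4.75 = 17.895 → 17.89 in.
XL: 90 / 4.75 = 18.947 → 18.95 in.

XS 15.79 inches; M 17.89 inches; XL 18.95 inches.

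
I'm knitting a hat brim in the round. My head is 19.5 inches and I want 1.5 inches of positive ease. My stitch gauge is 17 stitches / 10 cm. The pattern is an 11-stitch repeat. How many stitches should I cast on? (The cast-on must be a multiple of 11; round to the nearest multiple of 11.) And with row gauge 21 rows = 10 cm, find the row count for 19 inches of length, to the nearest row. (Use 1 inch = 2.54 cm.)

Cast on 88 stitches; work 101 rows.

Finished = 19.5 + 1.5 = 21 inches.
21 inches × 2.54 = 53.34 cm.
17/10 = 1.7 sts per cm; 53.34 × 1.7 = 90.68 sts.
Nearest multiple of 11 → 88.
19 inches = 48.26 cm; × 2.1 = 101.35 → 101 rows.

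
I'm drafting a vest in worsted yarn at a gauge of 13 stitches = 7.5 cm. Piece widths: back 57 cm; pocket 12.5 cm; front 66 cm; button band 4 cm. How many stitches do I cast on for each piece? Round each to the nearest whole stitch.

Rate = 13/7.5 = 1.733 sts per cm.
back: 57 × 1.733 = 98.80 → 99.
pocket: 12.5 × 1.733 = 21.67 → 22.
front: 66 × 1.733 = 114.40 → 114.
button band: 4 × 1.733 = 6.93 → 7.

back 99; pocket 22; front 114; button band 7.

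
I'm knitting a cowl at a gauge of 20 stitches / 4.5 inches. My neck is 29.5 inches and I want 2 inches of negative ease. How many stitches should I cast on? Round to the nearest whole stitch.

Cast on 122 stitches.

Finished = 29.5 − 2 = 27.5 in.
20 / 4.5 = 4.444 sts per inch.
27.50 × 4.444 = 122.22 sts.
→ 122 sts.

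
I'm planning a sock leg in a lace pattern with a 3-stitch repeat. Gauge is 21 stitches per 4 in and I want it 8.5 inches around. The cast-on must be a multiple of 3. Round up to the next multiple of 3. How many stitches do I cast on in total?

CO 45 sts.

21 / 4 = 5.25 sts per inch.
8.5 × 5.25 = 44.62 sts.
Next multiple of 3: 45.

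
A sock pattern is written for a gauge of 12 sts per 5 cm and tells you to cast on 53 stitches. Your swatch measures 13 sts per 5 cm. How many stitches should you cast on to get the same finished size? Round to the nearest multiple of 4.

Scale factor = 13 / 12 = 1.083.
53 × 13 / 12 = 57.42 sts.
→ 56 sts.

CO 56 sts.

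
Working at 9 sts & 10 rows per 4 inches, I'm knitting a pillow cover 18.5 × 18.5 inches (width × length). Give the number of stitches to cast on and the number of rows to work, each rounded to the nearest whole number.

Stitch gauge = 9/4 = 2.25 sts/in; 18.5 × 2.25 = 41.62 → 42 sts.
Row gauge = 10/4 = 2.5 rows/in; 18.5 × 2.5 = 46.25 → 46 rows.

Cast on 42 stitches and work 46 rows.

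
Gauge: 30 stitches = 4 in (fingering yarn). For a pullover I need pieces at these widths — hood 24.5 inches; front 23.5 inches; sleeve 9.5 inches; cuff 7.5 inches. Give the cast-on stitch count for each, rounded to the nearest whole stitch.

hood 184; front 176; sleeve 71; cuff 56.

Rate = 30/4 = 7.5 sts per in.
hood: 24.5 × 7.5 = 183.75 → 184.
front: 23.5 × 7.5 = 176.25 → 176.
sleeve: 9.5 × 7.5 = 71.25 → 71.
cuff: 7.5 × 7.5 = 56.25 → 56.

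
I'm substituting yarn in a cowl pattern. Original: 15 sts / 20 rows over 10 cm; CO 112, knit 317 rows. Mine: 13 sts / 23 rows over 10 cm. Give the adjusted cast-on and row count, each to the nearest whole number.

Cast on 97 stitches; work 365 rows.

Stitches: 112 × 13/15 = 97.07 → 97.
Rows: 317 × 23/20 = 364.55 → 365.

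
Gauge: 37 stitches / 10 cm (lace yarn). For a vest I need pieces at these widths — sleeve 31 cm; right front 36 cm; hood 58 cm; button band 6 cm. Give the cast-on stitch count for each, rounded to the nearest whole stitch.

sleeve 115; right front 133; hood 215; button band 22.

Rate = 37/10 = 3.7 sts per cm.
sleeve: 31 × 3.7 = 114.70 → 115.
right front: 36 × 3.7 = 133.20 → 133.
hood: 58 × 3.7 = 214.60 → 215.
button band: 6 × 3.7 = 22.20 → 22.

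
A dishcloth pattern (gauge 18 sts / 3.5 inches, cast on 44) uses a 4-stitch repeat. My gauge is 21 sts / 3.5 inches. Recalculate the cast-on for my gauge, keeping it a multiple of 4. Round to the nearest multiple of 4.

52 stitches.

44 × 21 / 18 = 51.33.
Nearest multiple of 4: 52.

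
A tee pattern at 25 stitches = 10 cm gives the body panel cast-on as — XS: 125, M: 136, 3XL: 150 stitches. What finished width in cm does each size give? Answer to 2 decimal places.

25/10 = 2.5 sts per cm.
XS: 125 / 2.5 = 50.000 → 50.00 cm.
M: 136 / 2.5 = 54.400 → 54.40 cm.
3XL: 150 / 2.5 = 60.000 → 60.00 cm.

XS 50.00 cm; M 54.40 cm; 3XL 60.00 cm.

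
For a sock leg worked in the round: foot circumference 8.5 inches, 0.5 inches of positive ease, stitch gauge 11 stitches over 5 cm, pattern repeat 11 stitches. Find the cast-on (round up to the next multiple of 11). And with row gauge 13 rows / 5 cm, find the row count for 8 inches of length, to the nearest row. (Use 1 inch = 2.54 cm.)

Cast on 55 stitches; work 53 rows.

Finished = 8.5 + 0.5 = 9 inches.
9 inches × 2.54 = 22.86 cm.
11/5 = 2.2 sts per cm; 22.86 × 2.2 = 50.29 sts.
Next multiple of 11 → 55.
8 inches = 20.32 cm; × 2.6 = 52.83 → 53 rows.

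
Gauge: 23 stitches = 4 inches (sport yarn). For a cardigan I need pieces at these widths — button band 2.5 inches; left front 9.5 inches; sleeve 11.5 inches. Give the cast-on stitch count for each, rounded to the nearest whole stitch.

Rate = 23/4 = 5.75 sts per in.
button band: 2.5 × 5.75 = 14.38 → 14.
left front: 9.5 × 5.75 = 54.62 → 55.
sleeve: 11.5 × 5.75 = 66.12 → 66.

button band 14; left front 55; sleeve 66.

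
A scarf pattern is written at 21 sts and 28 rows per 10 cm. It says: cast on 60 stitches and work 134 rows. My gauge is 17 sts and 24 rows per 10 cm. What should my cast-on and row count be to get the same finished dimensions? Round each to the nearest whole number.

Cast on 49 stitches; work 115 rows.

Stitches: 60 × 17/21 = 48.57 → 49.
Rows: 134 × 24/28 = 114.86 → 115.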